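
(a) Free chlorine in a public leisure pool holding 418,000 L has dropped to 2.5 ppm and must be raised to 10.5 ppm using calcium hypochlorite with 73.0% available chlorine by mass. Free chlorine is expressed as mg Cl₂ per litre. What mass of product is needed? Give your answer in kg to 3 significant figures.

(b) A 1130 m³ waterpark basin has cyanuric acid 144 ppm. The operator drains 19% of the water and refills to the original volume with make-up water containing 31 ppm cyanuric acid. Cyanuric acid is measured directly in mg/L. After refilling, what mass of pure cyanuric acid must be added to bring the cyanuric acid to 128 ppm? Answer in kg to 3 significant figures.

(a) Chlorine deficit: 10.5 − 2.5 = 8 ppm = 8 mg/L as Cl₂.
(a) Cl₂ equivalent needed: 8 mg/L × 418,000 L = 3,344,000 mg = 3344 g.
(a) Product at 73.0% available chlorine: 3344 / 0.73 = 4581 g.

(b) Volume: 1130 m³ = 1,130,000 L.
(b) After draining 19% and refilling: 144 × 0.81 + 31 × 0.19 = 122.53 ppm.
(b) Deficit to target: 128 − 122.53 = 5.47 mg/L.
(b) Mass: 5.47 mg/L × 1,130,000 L = 6181 g cyanuric acid.

(a) 4.58 kg; (b) 6.18 kg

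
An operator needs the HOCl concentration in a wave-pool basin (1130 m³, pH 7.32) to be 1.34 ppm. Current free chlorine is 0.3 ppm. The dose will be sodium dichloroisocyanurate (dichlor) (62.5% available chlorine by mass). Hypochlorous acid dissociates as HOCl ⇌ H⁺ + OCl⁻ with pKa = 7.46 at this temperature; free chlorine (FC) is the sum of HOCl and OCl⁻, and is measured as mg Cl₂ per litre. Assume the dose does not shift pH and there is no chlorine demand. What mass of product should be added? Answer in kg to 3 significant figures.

3.64 kg

Volume: 1130 m³ = 1,130,000 L.
[OCl⁻]/[HOCl] = 10^(pH − pKa) = 10^(7.32 − 7.46) = 0.7244; fraction as HOCl = 1/(1 + 0.7244) = 0.5799.
Free chlorine required for 1.34 ppm HOCl: 1.34 / 0.5799 = 2.311 ppm.
FC to add: 2.311 − 0.3 = 2.011 mg/L as Cl₂.
Cl₂ equivalent: 2.011 mg/L × 1,130,000 L = 2272 g.
Product at 62.5% available Cl: 2272 / 0.625 = 3635 g.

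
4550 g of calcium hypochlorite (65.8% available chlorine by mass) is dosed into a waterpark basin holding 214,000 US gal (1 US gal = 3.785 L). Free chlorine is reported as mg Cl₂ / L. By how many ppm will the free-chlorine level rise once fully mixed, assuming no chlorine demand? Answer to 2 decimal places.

3.70 ppm

Volume: 214,000 US gal × 3.785 L/gal = 809,990 L.
Available chlorine delivered: 4550 g × 0.658 = 2994 g as Cl₂.
Concentration rise: 2994 g / 809,990 L = 3.696 mg/L = 3.70 ppm.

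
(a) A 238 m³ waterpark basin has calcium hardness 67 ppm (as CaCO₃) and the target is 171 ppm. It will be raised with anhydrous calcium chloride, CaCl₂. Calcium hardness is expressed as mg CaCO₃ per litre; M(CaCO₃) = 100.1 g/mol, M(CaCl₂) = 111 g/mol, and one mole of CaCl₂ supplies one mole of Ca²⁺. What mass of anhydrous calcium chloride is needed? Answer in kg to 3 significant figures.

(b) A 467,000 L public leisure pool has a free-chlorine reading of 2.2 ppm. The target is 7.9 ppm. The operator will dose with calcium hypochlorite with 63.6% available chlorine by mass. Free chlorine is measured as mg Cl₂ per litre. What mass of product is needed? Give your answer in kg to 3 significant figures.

(a) Volume: 238 m³ = 238,000 L.
(a) Hardness to add: (171 − 67) = 104 mg/L as CaCO₃ × 238,000 L = 24,750 g as CaCO₃.
(a) Moles of Ca²⁺ (1 mol Ca²⁺ ≡ 1 mol CaCO₃): 24,750 / 100.1 g/mol = 247.3 mol.
(a) Mass of CaCl₂: 247.3 × 111 = 27,450 g.

(b) Chlorine deficit: 7.9 − 2.2 = 5.7 ppm = 5.7 mg/L as Cl₂.
(b) Cl₂ equivalent needed: 5.7 mg/L × 467,000 L = 2,662,000 mg = 2662 g.
(b) Product at 63.6% available chlorine: 2662 / 0.636 = 4185 g.

(a) 27.4 kg; (b) 4.19 kg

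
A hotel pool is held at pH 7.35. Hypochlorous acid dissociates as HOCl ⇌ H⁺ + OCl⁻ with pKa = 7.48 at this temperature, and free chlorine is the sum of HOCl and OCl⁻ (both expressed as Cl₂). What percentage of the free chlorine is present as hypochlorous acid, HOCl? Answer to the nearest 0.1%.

[OCl⁻]/[HOCl] = 10^(pH − pKa) = 10^(7.35 − 7.48) = 10^-0.13 = 0.7413.
Fraction as HOCl = 1 / (1 + 0.7413) = 0.5743.

57.4%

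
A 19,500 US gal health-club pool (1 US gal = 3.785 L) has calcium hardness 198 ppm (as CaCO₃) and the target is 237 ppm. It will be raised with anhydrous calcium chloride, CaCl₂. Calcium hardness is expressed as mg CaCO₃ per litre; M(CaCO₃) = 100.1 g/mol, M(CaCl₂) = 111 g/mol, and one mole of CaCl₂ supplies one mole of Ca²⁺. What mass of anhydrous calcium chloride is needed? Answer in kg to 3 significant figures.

Volume: 19,500 US gal × 3.785 L/gal = 73,808 L.
Hardness to add: (237 − 198) = 39 mg/L as CaCO₃ × 73,808 L = 2878 g as CaCO₃.
Moles of Ca²⁺ (1 mol Ca²⁺ ≡ 1 mol CaCO₃): 2878 / 100.1 g/mol = 28.76 mol.
Mass of CaCl₂: 28.76 × 111 = 3192 g.

3.19 kg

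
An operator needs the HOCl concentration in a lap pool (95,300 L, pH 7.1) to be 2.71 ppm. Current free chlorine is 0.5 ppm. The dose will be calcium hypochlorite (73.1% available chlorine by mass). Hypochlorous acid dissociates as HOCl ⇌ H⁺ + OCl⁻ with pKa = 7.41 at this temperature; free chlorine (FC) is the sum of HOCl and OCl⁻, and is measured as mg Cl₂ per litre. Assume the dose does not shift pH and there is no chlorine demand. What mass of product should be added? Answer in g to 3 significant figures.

461 g

[OCl⁻]/[HOCl] = 10^(pH − pKa) = 10^(7.1 − 7.41) = 0.4898; fraction as HOCl = 1/(1 + 0.4898) = 0.6712.
Free chlorine required for 2.71 ppm HOCl: 2.71 / 0.6712 = 4.037 ppm.
FC to add: 4.037 − 0.5 = 3.537 mg/L as Cl₂.
Cl₂ equivalent: 3.537 mg/L × 95,300 L = 337.1 g.
Product at 73.1% available Cl: 337.1 / 0.731 = 461.2 g.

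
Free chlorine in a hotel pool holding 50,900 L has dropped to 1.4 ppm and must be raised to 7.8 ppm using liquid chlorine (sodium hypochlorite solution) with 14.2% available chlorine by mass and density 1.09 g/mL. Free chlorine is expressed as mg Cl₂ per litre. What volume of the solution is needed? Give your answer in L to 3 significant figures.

2.10 L

Chlorine deficit: 7.8 − 1.4 = 6.4 ppm = 6.4 mg/L as Cl₂.
Cl₂ equivalent needed: 6.4 mg/L × 50,900 L = 325,800 mg = 325.8 g.
Product at 14.2% available chlorine: 325.8 / 0.142 = 2294 g.
Volume at density 1.09 g/mL: 2294 g ÷ 1.09 g/mL = 2105 mL.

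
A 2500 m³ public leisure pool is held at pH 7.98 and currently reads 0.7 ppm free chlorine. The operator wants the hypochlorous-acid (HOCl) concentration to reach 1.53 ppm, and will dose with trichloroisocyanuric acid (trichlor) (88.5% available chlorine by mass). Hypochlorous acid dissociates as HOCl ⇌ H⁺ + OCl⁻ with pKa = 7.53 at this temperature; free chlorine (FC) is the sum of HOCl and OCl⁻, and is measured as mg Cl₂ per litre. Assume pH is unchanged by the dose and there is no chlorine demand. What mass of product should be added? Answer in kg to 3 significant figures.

Volume: 2500 m³ = 2,500,000 L.
[OCl⁻]/[HOCl] = 10^(pH − pKa) = 10^(7.98 − 7.53) = 2.818; fraction as HOCl = 1/(1 + 2.818) = 0.2619.
Free chlorine required for 1.53 ppm HOCl: 1.53 / 0.2619 = 5.842 ppm.
FC to add: 5.842 − 0.7 = 5.142 mg/L as Cl₂.
Cl₂ equivalent: 5.142 mg/L × 2,500,000 L = 12,860 g.
Product at 88.5% available Cl: 12,860 / 0.885 = 14,530 g.

14.5 kg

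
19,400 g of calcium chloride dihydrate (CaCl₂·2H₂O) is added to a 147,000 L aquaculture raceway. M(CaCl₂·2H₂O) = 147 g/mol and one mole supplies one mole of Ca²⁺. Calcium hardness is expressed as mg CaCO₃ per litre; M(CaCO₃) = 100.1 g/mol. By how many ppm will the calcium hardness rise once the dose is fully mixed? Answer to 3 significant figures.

89.9 ppm

Moles of Ca²⁺: 19,400 g ÷ 147 g/mol = 132 mol.
As CaCO₃: 132 mol × 100.1 g/mol = 13,210 g.
Rise: 13,210 g / 147,000 L × 1000 = 89.87 mg/L.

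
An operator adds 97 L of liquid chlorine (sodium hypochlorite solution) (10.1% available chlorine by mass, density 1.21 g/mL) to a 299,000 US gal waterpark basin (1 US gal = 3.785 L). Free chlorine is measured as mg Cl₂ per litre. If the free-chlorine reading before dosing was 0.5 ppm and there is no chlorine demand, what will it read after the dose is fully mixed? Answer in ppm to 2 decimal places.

Volume: 299,000 US gal × 3.785 L/gal = 1,131,715 L.
Mass of solution: 97 L × 1000 mL/L × 1.21 g/mL = 117,400 g.
Available chlorine delivered: 117,400 g × 0.101 = 11,850 g as Cl₂.
Concentration rise: 11,850 g / 1,131,715 L = 10.47 mg/L = 10.47 ppm.
Final FC: 0.5 + 10.47 = 10.97 ppm.

10.97 ppm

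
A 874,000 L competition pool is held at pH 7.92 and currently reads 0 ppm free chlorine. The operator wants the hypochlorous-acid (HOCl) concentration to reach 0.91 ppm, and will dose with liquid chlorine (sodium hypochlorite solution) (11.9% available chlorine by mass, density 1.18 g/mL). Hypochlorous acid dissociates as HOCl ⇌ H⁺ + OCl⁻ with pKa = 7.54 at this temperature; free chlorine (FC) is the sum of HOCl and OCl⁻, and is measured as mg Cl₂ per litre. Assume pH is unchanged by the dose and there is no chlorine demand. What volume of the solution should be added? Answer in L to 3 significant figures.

19.3 L

[OCl⁻]/[HOCl] = 10^(pH − pKa) = 10^(7.92 − 7.54) = 2.399; fraction as HOCl = 1/(1 + 2.399) = 0.2942.
Free chlorine required for 0.91 ppm HOCl: 0.91 / 0.2942 = 3.093 ppm.
FC to add: 3.093 − 0 = 3.093 mg/L as Cl₂.
Cl₂ equivalent: 3.093 mg/L × 874,000 L = 2703 g.
Product at 11.9% available Cl: 2703 / 0.119 = 22,720 g.
Volume: 22,720 g ÷ 1.18 g/mL = 19,250 mL.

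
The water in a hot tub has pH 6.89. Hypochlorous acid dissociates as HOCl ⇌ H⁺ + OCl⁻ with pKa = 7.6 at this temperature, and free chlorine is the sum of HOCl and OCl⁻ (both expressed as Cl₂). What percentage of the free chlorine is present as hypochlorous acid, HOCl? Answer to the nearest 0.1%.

[OCl⁻]/[HOCl] = 10^(pH − pKa) = 10^(6.89 − 7.6) = 10^-0.71 = 0.195.
Fraction as HOCl = 1 / (1 + 0.195) = 0.8368.

83.7%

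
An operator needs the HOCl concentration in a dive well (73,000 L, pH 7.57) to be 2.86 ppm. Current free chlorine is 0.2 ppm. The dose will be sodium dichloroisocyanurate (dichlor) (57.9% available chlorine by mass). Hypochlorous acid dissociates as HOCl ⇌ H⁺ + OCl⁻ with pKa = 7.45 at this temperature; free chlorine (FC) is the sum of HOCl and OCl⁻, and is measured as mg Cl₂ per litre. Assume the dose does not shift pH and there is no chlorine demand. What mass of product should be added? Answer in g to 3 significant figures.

[OCl⁻]/[HOCl] = 10^(pH − pKa) = 10^(7.57 − 7.45) = 1.318; fraction as HOCl = 1/(1 + 1.318) = 0.4314.
Free chlorine required for 2.86 ppm HOCl: 2.86 / 0.4314 = 6.63 ppm.
FC to add: 6.63 − 0.2 = 6.43 mg/L as Cl₂.
Cl₂ equivalent: 6.43 mg/L × 73,000 L = 469.4 g.
Product at 57.9% available Cl: 469.4 / 0.579 = 810.7 g.

811 g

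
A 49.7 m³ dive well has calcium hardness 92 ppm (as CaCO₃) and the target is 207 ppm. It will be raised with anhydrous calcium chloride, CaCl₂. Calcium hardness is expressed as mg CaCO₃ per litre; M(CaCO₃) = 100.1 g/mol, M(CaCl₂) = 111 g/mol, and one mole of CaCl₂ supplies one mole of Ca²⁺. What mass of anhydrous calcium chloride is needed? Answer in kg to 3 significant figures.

6.34 kg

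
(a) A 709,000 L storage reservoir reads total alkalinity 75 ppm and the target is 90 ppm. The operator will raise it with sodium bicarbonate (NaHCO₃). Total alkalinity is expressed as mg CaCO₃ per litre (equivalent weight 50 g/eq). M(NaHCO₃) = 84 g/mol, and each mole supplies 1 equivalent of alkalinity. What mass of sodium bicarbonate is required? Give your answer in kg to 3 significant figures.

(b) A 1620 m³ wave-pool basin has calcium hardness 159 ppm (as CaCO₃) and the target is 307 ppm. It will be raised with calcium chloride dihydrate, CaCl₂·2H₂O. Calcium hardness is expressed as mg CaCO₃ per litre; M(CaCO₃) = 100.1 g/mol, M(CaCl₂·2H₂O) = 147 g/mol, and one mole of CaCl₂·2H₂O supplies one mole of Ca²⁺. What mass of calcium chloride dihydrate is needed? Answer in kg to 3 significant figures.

(a) 17.9 kg; (b) 352 kg

(a) Alkalinity to add: (90 − 75) = 15 mg/L as CaCO₃ × 709,000 L = 10,640 g as CaCO₃.
(a) Equivalents: 10,640 g ÷ 50 g/eq = 212.7 eq.
(a) NaHCO₃ supplies 1 eq per mole → 212.7 mol.
(a) Mass: 212.7 mol × 84 g/mol = 17,870 g.

(b) Volume: 1620 m³ = 1,620,000 L.
(b) Hardness to add: (307 − 159) = 148 mg/L as CaCO₃ × 1,620,000 L = 239,800 g as CaCO₃.
(b) Moles of Ca²⁺ (1 mol Ca²⁺ ≡ 1 mol CaCO₃): 239,800 / 100.1 g/mol = 2395 mol.
(b) Mass of CaCl₂·2H₂O: 2395 × 147 = 352,100 g.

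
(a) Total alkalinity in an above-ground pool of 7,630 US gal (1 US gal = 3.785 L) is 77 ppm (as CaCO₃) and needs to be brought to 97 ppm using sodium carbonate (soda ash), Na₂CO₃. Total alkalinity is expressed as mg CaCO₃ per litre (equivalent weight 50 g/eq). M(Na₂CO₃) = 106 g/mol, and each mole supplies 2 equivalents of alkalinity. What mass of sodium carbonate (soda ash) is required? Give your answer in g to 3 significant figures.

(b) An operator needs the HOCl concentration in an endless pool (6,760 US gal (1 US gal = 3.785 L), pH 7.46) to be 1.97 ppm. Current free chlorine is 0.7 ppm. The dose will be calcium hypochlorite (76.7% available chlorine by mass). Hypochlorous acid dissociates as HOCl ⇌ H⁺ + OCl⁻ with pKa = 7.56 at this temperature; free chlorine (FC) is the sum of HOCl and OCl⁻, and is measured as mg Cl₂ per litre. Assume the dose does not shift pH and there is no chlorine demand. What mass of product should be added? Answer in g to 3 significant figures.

(a) Volume: 7,630 US gal × 3.785 L/gal = 28,880 L.
(a) Alkalinity to add: (97 − 77) = 20 mg/L as CaCO₃ × 28,880 L = 577.6 g as CaCO₃.
(a) Equivalents: 577.6 g ÷ 50 g/eq = 11.55 eq.
(a) Each mole of Na₂CO₃ supplies 2 eq, so 11.55 / 2 = 5.776 mol.
(a) Mass: 5.776 mol × 106 g/mol = 612.2 g.

(b) Volume: 6,760 US gal × 3.785 L/gal = 25,587 L.
(b) [OCl⁻]/[HOCl] = 10^(pH − pKa) = 10^(7.46 − 7.56) = 0.7943; fraction as HOCl = 1/(1 + 0.7943) = 0.5573.
(b) Free chlorine required for 1.97 ppm HOCl: 1.97 / 0.5573 = 3.535 ppm.
(b) FC to add: 3.535 − 0.7 = 2.835 mg/L as Cl₂.
(b) Cl₂ equivalent: 2.835 mg/L × 25,587 L = 72.53 g.
(b) Product at 76.7% available Cl: 72.53 / 0.767 = 94.57 g.

(a) 612 g; (b) 94.6 g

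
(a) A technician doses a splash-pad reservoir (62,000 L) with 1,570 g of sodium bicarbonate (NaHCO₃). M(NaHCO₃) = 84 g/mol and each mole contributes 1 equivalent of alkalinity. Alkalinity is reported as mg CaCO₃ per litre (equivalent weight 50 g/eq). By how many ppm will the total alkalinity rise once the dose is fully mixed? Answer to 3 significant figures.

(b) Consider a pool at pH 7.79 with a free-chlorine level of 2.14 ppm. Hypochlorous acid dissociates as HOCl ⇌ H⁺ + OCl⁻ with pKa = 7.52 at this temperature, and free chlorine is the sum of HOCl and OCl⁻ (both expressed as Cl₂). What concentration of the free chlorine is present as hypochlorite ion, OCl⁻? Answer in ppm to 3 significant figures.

(a) 15.1 ppm; (b) 1.39 ppm

(a) Moles of NaHCO₃: 1,570 g ÷ 84 g/mol = 18.69 mol → 18.69 eq of alkalinity.
(a) As CaCO₃: 18.69 eq × 50 g/eq = 934.5 g.
(a) Rise: 934.5 g / 62,000 L × 1000 = 15.07 mg/L.

(b) [OCl⁻]/[HOCl] = 10^(pH − pKa) = 10^(7.79 − 7.52) = 10^0.27 = 1.862.
(b) Fraction as HOCl = 1 / (1 + 1.862) = 0.3494.
(b) OCl⁻ = (1 − 0.3494) × 2.14 ppm = 1.392 ppm.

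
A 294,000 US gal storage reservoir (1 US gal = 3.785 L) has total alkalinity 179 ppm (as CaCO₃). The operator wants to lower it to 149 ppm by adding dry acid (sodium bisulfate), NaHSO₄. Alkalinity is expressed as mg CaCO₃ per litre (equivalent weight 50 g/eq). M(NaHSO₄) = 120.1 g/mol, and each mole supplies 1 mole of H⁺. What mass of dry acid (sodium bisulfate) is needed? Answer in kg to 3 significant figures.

80.2 kg

Volume: 294,000 US gal × 3.785 L/gal = 1,112,790 L.
Alkalinity to neutralize: (179 − 149) = 30 mg/L as CaCO₃ × 1,112,790 L = 33,380 g as CaCO₃.
Equivalents of H⁺ required: 33,380 ÷ 50 g/eq = 667.7 eq = 667.7 mol NaHSO₄.
Mass of NaHSO₄: 667.7 × 120.1 = 80,190 g.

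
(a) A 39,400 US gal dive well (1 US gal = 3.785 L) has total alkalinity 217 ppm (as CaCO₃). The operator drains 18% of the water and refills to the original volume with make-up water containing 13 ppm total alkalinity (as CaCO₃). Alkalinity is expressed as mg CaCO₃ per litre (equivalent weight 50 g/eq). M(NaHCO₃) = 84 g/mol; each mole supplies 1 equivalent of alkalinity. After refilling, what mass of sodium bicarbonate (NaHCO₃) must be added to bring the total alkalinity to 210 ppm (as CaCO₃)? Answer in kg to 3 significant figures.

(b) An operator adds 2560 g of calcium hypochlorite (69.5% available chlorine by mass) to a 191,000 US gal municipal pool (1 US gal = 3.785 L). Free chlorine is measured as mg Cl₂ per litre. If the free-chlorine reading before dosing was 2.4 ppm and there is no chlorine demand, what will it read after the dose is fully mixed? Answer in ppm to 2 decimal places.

(a) Volume: 39,400 US gal × 3.785 L/gal = 149,129 L.
(a) After draining 18% and refilling: 217 × 0.82 + 13 × 0.18 = 180.28 ppm.
(a) Deficit to target: 210 − 180.28 = 29.72 mg/L.
(a) As CaCO₃: 29.72 mg/L × 149,129 L = 4432 g; ÷ 50 g/eq ÷ 1 = 88.64 mol NaHCO₃.
(a) Mass: 88.64 × 84 = 7446 g.

(b) Volume: 191,000 US gal × 3.785 L/gal = 722,935 L.
(b) Available chlorine delivered: 2560 g × 0.695 = 1779 g as Cl₂.
(b) Concentration rise: 1779 g / 722,935 L = 2.461 mg/L = 2.46 ppm.
(b) Final FC: 2.4 + 2.46 = 4.86 ppm.

(a) 7.45 kg; (b) 4.86 ppm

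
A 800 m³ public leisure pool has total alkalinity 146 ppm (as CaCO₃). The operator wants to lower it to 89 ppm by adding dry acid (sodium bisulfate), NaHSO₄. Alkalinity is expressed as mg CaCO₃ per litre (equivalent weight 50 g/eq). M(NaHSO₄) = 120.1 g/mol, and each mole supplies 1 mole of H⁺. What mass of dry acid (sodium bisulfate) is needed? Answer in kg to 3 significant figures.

Volume: 800 m³ = 800,000 L.
Alkalinity to neutralize: (146 − 89) = 57 mg/L as CaCO₃ × 800,000 L = 45,600 g as CaCO₃.
Equivalents of H⁺ required: 45,600 ÷ 50 g/eq = 912 eq = 912 mol NaHSO₄.
Mass of NaHSO₄: 912 × 120.1 = 109,500 g.

110 kg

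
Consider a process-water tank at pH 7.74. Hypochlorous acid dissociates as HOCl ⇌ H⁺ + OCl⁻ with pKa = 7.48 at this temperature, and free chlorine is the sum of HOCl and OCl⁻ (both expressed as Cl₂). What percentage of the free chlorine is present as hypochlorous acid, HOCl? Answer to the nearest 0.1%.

35.5%

[OCl⁻]/[HOCl] = 10^(pH − pKa) = 10^(7.74 − 7.48) = 10^0.26 = 1.82.
Fraction as HOCl = 1 / (1 + 1.82) = 0.3546.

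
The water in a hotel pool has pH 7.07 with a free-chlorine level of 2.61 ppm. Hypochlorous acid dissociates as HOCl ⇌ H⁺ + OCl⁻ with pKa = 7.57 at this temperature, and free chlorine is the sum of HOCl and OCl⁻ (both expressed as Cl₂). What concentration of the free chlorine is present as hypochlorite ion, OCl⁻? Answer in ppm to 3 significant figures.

[OCl⁻]/[HOCl] = 10^(pH − pKa) = 10^(7.07 − 7.57) = 10^-0.50 = 0.3162.
Fraction as HOCl = 1 / (1 + 0.3162) = 0.7597.
OCl⁻ = (1 − 0.7597) × 2.61 ppm = 0.6271 ppm.

0.627 ppm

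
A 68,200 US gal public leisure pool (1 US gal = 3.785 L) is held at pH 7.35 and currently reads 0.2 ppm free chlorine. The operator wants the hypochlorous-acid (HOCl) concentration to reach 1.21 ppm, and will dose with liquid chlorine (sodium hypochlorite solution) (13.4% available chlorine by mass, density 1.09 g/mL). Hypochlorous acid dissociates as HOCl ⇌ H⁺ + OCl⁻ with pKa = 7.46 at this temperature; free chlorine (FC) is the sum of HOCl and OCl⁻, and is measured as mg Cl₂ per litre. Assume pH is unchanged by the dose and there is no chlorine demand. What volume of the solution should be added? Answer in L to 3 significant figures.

3.44 L

Volume: 68,200 US gal × 3.785 L/gal = 258,137 L.
[OCl⁻]/[HOCl] = 10^(pH − pKa) = 10^(7.35 − 7.46) = 0.7762; fraction as HOCl = 1/(1 + 0.7762) = 0.563.
Free chlorine required for 1.21 ppm HOCl: 1.21 / 0.563 = 2.149 ppm.
FC to add: 2.149 − 0.2 = 1.949 mg/L as Cl₂.
Cl₂ equivalent: 1.949 mg/L × 258,137 L = 503.2 g.
Product at 13.4% available Cl: 503.2 / 0.134 = 3755 g.
Volume: 3755 g ÷ 1.09 g/mL = 3445 mL.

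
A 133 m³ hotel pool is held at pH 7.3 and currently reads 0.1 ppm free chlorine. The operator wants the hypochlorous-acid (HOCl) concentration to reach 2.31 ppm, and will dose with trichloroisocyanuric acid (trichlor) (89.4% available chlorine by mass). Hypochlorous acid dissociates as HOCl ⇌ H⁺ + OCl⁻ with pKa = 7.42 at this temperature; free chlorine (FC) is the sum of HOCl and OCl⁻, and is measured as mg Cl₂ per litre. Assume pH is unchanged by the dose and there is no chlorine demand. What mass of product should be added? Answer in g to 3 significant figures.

Volume: 133 m³ = 133,000 L.
[OCl⁻]/[HOCl] = 10^(pH − pKa) = 10^(7.3 − 7.42) = 0.7586; fraction as HOCl = 1/(1 + 0.7586) = 0.5686.
Free chlorine required for 2.31 ppm HOCl: 2.31 / 0.5686 = 4.062 ppm.
FC to add: 4.062 − 0.1 = 3.962 mg/L as Cl₂.
Cl₂ equivalent: 3.962 mg/L × 133,000 L = 527 g.
Product at 89.4% available Cl: 527 / 0.894 = 589.5 g.

589 g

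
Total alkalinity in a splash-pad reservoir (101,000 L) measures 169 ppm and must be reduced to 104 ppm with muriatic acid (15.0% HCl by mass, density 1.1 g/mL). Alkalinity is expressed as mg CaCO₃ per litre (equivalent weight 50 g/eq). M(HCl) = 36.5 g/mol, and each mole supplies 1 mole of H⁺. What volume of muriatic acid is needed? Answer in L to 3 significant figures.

29.0 L

Alkalinity to neutralize: (169 − 104) = 65 mg/L as CaCO₃ × 101,000 L = 6565 g as CaCO₃.
Equivalents of H⁺ required: 6565 ÷ 50 g/eq = 131.3 eq = 131.3 mol HCl.
Mass of HCl: 131.3 × 36.5 = 4792 g.
Mass of 15.0% solution: 4792 / 0.15 = 31,950 g.
Volume: 31,950 g ÷ 1.1 g/mL = 29,050 mL.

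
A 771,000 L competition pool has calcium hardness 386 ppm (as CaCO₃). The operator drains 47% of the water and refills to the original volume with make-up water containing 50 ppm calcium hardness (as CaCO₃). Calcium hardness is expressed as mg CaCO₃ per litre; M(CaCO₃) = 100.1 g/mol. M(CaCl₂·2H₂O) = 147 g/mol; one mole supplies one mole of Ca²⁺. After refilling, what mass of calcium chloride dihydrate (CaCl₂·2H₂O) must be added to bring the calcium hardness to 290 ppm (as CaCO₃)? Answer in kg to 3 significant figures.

70.1 kg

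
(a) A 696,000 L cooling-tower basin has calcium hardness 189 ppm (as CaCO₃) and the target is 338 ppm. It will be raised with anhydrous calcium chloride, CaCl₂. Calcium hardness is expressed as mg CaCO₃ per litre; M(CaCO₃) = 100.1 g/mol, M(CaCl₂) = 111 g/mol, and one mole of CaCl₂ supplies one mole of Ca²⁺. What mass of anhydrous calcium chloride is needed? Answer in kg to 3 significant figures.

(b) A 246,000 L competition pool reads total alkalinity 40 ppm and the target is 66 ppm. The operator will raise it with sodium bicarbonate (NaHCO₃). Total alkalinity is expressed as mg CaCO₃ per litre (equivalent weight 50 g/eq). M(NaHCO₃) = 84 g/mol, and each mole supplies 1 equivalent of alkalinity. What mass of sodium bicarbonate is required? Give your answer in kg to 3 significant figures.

(a) 115 kg; (b) 10.7 kg

(a) Hardness to add: (338 − 189) = 149 mg/L as CaCO₃ × 696,000 L = 103,700 g as CaCO₃.
(a) Moles of Ca²⁺ (1 mol Ca²⁺ ≡ 1 mol CaCO₃): 103,700 / 100.1 g/mol = 1036 mol.
(a) Mass of CaCl₂: 1036 × 111 = 115,000 g.

(b) Alkalinity to add: (66 − 40) = 26 mg/L as CaCO₃ × 246,000 L = 6396 g as CaCO₃.
(b) Equivalents: 6396 g ÷ 50 g/eq = 127.9 eq.
(b) NaHCO₃ supplies 1 eq per mole → 127.9 mol.
(b) Mass: 127.9 mol × 84 g/mol = 10,750 g.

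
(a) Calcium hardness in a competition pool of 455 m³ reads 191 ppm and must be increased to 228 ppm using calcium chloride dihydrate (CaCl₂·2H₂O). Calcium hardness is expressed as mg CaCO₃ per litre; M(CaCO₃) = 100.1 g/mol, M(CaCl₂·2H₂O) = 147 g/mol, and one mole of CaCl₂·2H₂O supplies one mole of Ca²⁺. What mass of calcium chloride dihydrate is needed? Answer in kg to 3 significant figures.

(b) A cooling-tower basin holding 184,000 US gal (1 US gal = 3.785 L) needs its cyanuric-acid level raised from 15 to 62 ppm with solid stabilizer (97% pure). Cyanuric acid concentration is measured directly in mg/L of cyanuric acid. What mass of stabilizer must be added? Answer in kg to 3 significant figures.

(a) 24.7 kg; (b) 33.7 kg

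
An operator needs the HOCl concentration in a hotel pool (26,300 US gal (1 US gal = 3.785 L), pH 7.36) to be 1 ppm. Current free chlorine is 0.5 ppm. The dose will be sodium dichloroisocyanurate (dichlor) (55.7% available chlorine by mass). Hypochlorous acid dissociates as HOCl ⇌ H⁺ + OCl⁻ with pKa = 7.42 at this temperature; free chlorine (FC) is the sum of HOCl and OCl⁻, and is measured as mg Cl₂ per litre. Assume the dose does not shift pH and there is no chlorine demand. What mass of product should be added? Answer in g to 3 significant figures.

Volume: 26,300 US gal × 3.785 L/gal = 99,546 L.
[OCl⁻]/[HOCl] = 10^(pH − pKa) = 10^(7.36 − 7.42) = 0.871; fraction as HOCl = 1/(1 + 0.871) = 0.5345.
Free chlorine required for 1 ppm HOCl: 1 / 0.5345 = 1.871 ppm.
FC to add: 1.871 − 0.5 = 1.371 mg/L as Cl₂.
Cl₂ equivalent: 1.371 mg/L × 99,546 L = 136.5 g.
Product at 55.7% available Cl: 136.5 / 0.557 = 245 g.

245 g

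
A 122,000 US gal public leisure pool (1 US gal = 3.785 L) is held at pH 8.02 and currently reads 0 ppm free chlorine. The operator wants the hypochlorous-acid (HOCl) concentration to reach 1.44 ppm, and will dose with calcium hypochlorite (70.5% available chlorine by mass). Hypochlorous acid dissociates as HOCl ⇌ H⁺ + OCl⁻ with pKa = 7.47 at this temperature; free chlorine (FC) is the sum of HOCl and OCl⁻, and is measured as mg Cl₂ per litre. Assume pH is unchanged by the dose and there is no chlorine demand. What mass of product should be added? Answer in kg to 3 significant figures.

Volume: 122,000 US gal × 3.785 L/gal = 461,770 L.
[OCl⁻]/[HOCl] = 10^(pH − pKa) = 10^(8.02 − 7.47) = 3.548; fraction as HOCl = 1/(1 + 3.548) = 0.2199.
Free chlorine required for 1.44 ppm HOCl: 1.44 / 0.2199 = 6.549 ppm.
FC to add: 6.549 − 0 = 6.549 mg/L as Cl₂.
Cl₂ equivalent: 6.549 mg/L × 461,770 L = 3024 g.
Product at 70.5% available Cl: 3024 / 0.705 = 4290 g.

4.29 kg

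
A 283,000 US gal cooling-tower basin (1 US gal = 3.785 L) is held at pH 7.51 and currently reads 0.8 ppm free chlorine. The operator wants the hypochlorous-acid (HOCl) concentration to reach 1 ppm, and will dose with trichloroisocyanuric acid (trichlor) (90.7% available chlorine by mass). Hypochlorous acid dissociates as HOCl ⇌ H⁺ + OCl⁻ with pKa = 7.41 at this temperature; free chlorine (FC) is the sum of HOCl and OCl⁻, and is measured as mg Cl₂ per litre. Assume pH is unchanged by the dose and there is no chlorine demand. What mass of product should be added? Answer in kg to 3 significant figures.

1.72 kg

Volume: 283,000 US gal × 3.785 L/gal = 1,071,155 L.
[OCl⁻]/[HOCl] = 10^(pH − pKa) = 10^(7.51 − 7.41) = 1.259; fraction as HOCl = 1/(1 + 1.259) = 0.4427.
Free chlorine required for 1 ppm HOCl: 1 / 0.4427 = 2.259 ppm.
FC to add: 2.259 − 0.8 = 1.459 mg/L as Cl₂.
Cl₂ equivalent: 1.459 mg/L × 1,071,155 L = 1563 g.
Product at 90.7% available Cl: 1563 / 0.907 = 1723 g.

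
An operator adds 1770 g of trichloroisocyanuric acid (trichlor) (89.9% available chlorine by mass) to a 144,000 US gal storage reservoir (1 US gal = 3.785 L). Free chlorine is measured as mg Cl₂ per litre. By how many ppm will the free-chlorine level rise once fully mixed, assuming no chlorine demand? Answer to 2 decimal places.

2.92 ppm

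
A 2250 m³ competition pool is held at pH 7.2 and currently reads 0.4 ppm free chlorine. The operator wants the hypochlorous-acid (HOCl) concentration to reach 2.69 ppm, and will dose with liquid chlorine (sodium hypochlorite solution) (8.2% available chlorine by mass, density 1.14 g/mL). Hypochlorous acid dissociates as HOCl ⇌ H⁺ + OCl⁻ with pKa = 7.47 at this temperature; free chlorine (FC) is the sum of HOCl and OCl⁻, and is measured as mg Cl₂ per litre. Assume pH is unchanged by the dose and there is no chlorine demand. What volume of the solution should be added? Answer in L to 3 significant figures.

Volume: 2250 m³ = 2,250,000 L.
[OCl⁻]/[HOCl] = 10^(pH − pKa) = 10^(7.2 − 7.47) = 0.537; fraction as HOCl = 1/(1 + 0.537) = 0.6506.
Free chlorine required for 2.69 ppm HOCl: 2.69 / 0.6506 = 4.135 ppm.
FC to add: 4.135 − 0.4 = 3.735 mg/L as Cl₂.
Cl₂ equivalent: 3.735 mg/L × 2,250,000 L = 8403 g.
Product at 8.2% available Cl: 8403 / 0.082 = 102,500 g.
Volume: 102,500 g ÷ 1.14 g/mL = 89,890 mL.

89.9 L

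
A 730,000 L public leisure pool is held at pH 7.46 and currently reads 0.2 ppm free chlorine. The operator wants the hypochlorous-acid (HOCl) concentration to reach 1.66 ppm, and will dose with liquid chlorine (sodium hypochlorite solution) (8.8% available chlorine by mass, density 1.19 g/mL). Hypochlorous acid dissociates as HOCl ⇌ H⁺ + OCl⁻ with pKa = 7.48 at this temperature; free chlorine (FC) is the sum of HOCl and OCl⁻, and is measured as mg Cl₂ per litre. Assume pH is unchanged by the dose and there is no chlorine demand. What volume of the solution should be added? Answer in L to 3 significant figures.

21.2 L

[OCl⁻]/[HOCl] = 10^(pH − pKa) = 10^(7.46 − 7.48) = 0.955; fraction as HOCl = 1/(1 + 0.955) = 0.5115.
Free chlorine required for 1.66 ppm HOCl: 1.66 / 0.5115 = 3.245 ppm.
FC to add: 3.245 − 0.2 = 3.045 mg/L as Cl₂.
Cl₂ equivalent: 3.045 mg/L × 730,000 L = 2223 g.
Product at 8.8% available Cl: 2223 / 0.088 = 25,260 g.
Volume: 25,260 g ÷ 1.19 g/mL = 21,230 mL.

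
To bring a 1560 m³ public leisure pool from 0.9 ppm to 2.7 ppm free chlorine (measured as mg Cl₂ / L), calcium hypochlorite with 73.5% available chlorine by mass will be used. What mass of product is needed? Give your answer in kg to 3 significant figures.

Volume: 1560 m³ = 1,560,000 L.
Chlorine deficit: 2.7 − 0.9 = 1.8 ppm = 1.8 mg/L as Cl₂.
Cl₂ equivalent needed: 1.8 mg/L × 1,560,000 L = 2,808,000 mg = 2808 g.
Product at 73.5% available chlorine: 2808 / 0.735 = 3820 g.

3.82 kg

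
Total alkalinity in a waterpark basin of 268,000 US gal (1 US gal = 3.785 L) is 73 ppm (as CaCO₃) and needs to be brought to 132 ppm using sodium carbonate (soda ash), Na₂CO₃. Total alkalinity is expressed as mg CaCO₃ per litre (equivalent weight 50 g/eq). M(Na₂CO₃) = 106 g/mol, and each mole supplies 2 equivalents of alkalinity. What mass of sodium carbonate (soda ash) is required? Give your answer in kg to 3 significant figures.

63.4 kg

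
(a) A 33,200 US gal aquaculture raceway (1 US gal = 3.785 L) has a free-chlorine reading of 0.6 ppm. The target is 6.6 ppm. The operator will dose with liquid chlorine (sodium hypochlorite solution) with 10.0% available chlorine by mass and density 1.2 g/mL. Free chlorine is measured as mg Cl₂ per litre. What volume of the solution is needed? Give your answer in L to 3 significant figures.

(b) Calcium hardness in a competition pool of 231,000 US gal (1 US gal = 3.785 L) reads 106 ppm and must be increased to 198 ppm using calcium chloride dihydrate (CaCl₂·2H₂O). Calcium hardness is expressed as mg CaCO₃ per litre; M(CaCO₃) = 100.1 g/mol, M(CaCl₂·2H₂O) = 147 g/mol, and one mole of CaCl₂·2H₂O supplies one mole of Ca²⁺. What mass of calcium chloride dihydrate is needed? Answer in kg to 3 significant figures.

(a) Volume: 33,200 US gal × 3.785 L/gal = 125,662 L.
(a) Chlorine deficit: 6.6 − 0.6 = 6 ppm = 6 mg/L as Cl₂.
(a) Cl₂ equivalent needed: 6 mg/L × 125,662 L = 754,000 mg = 754 g.
(a) Product at 10.0% available chlorine: 754 / 0.1 = 7540 g.
(a) Volume at density 1.2 g/mL: 7540 g ÷ 1.2 g/mL = 6283 mL.

(b) Volume: 231,000 US gal × 3.785 L/gal = 874,335 L.
(b) Hardness to add: (198 − 106) = 92 mg/L as CaCO₃ × 874,335 L = 80,440 g as CaCO₃.
(b) Moles of Ca²⁺ (1 mol Ca²⁺ ≡ 1 mol CaCO₃): 80,440 / 100.1 g/mol = 803.6 mol.
(b) Mass of CaCl₂·2H₂O: 803.6 × 147 = 118,100 g.

(a) 6.28 L; (b) 118 kg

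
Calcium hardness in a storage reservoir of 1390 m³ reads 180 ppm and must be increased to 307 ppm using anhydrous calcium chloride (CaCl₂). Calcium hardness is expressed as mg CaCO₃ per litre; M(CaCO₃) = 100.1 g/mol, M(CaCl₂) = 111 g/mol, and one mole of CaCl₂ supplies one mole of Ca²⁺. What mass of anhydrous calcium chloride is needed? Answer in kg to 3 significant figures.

196 kg

Volume: 1390 m³ = 1,390,000 L.
Hardness to add: (307 − 180) = 127 mg/L as CaCO₃ × 1,390,000 L = 176,500 g as CaCO₃.
Moles of Ca²⁺ (1 mol Ca²⁺ ≡ 1 mol CaCO₃): 176,500 / 100.1 g/mol = 1764 mol.
Mass of CaCl₂: 1764 × 111 = 195,800 g.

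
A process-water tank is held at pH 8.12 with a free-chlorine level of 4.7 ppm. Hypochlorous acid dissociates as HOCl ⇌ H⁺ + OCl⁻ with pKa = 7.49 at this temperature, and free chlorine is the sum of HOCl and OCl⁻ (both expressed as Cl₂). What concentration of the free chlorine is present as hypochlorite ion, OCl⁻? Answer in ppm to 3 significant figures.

3.81 ppm

[OCl⁻]/[HOCl] = 10^(pH − pKa) = 10^(8.12 − 7.49) = 10^0.63 = 4.266.
Fraction as HOCl = 1 / (1 + 4.266) = 0.1899.
OCl⁻ = (1 − 0.1899) × 4.7 ppm = 3.807 ppm.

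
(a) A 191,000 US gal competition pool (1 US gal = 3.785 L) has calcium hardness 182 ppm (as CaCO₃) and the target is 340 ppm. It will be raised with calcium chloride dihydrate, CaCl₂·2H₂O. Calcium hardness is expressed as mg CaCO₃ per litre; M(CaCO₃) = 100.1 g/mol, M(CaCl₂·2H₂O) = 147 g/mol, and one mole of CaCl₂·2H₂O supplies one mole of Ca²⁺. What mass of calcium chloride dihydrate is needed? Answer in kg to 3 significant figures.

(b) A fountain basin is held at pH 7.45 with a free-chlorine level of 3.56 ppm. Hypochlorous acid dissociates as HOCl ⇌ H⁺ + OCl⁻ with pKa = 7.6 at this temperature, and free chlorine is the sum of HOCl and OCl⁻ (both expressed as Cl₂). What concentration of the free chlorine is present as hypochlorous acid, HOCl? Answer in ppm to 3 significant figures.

(a) 168 kg; (b) 2.08 ppm

(a) Volume: 191,000 US gal × 3.785 L/gal = 722,935 L.
(a) Hardness to add: (340 − 182) = 158 mg/L as CaCO₃ × 722,935 L = 114,200 g as CaCO₃.
(a) Moles of Ca²⁺ (1 mol Ca²⁺ ≡ 1 mol CaCO₃): 114,200 / 100.1 g/mol = 1141 mol.
(a) Mass of CaCl₂·2H₂O: 1141 × 147 = 167,700 g.

(b) [OCl⁻]/[HOCl] = 10^(pH − pKa) = 10^(7.45 − 7.6) = 10^-0.15 = 0.7079.
(b) Fraction as HOCl = 1 / (1 + 0.7079) = 0.5855.
(b) HOCl = 0.5855 × 3.56 ppm = 2.084 ppm.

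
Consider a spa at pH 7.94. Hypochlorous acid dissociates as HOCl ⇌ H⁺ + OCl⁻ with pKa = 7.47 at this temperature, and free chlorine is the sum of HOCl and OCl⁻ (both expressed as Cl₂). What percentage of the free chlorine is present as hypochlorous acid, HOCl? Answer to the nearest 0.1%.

[OCl⁻]/[HOCl] = 10^(pH − pKa) = 10^(7.94 − 7.47) = 10^0.47 = 2.951.
Fraction as HOCl = 1 / (1 + 2.951) = 0.2531.

25.3%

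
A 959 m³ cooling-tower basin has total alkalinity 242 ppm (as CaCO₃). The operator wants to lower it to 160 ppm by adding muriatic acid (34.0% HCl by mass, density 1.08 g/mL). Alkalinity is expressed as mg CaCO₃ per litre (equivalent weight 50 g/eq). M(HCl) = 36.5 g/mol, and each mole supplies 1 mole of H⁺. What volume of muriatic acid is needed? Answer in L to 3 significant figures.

Volume: 959 m³ = 959,000 L.
Alkalinity to neutralize: (242 − 160) = 82 mg/L as CaCO₃ × 959,000 L = 78,640 g as CaCO₃.
Equivalents of H⁺ required: 78,640 ÷ 50 g/eq = 1573 eq = 1573 mol HCl.
Mass of HCl: 1573 × 36.5 = 57,410 g.
Mass of 34.0% solution: 57,410 / 0.34 = 168,800 g.
Volume: 168,800 g ÷ 1.08 g/mL = 156,300 mL.

156 L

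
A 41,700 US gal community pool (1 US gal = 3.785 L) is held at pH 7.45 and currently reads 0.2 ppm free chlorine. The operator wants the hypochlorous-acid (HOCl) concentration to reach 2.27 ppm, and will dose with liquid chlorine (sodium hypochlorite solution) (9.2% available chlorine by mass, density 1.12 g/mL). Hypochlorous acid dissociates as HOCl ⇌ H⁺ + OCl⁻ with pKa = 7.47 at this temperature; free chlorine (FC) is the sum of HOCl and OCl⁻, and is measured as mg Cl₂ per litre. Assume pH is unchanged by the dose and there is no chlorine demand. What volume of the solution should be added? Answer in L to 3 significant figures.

6.49 L

Volume: 41,700 US gal × 3.785 L/gal = 157,834 L.
[OCl⁻]/[HOCl] = 10^(pH − pKa) = 10^(7.45 − 7.47) = 0.955; fraction as HOCl = 1/(1 + 0.955) = 0.5115.
Free chlorine required for 2.27 ppm HOCl: 2.27 / 0.5115 = 4.438 ppm.
FC to add: 4.438 − 0.2 = 4.238 mg/L as Cl₂.
Cl₂ equivalent: 4.238 mg/L × 157,834 L = 668.9 g.
Product at 9.2% available Cl: 668.9 / 0.092 = 7270 g.
Volume: 7270 g ÷ 1.12 g/mL = 6491 mL.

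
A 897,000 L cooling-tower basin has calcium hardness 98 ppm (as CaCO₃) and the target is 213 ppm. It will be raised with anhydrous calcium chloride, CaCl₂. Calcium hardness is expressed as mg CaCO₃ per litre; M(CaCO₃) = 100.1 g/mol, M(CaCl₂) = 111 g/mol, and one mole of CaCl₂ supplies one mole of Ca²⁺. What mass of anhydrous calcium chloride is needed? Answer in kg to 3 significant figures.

114 kg

Hardness to add: (213 − 98) = 115 mg/L as CaCO₃ × 897,000 L = 103,200 g as CaCO₃.
Moles of Ca²⁺ (1 mol Ca²⁺ ≡ 1 mol CaCO₃): 103,200 / 100.1 g/mol = 1031 mol.
Mass of CaCl₂: 1031 × 111 = 114,400 g.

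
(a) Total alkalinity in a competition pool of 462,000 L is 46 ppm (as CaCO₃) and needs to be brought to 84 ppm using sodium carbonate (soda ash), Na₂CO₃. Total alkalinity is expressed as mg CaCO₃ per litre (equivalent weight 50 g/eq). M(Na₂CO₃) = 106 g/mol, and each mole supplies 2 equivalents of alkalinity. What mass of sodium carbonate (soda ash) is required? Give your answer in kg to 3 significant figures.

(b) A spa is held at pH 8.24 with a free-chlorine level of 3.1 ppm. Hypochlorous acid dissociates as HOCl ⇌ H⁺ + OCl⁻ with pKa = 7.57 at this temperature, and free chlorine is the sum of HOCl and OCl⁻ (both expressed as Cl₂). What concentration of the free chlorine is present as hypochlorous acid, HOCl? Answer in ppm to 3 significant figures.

(a) 18.6 kg; (b) 0.546 ppm

(a) Alkalinity to add: (84 − 46) = 38 mg/L as CaCO₃ × 462,000 L = 17,560 g as CaCO₃.
(a) Equivalents: 17,560 g ÷ 50 g/eq = 351.1 eq.
(a) Each mole of Na₂CO₃ supplies 2 eq, so 351.1 / 2 = 175.6 mol.
(a) Mass: 175.6 mol × 106 g/mol = 18,610 g.

(b) [OCl⁻]/[HOCl] = 10^(pH − pKa) = 10^(8.24 − 7.57) = 10^0.67 = 4.677.
(b) Fraction as HOCl = 1 / (1 + 4.677) = 0.1761.
(b) HOCl = 0.1761 × 3.1 ppm = 0.546 ppm.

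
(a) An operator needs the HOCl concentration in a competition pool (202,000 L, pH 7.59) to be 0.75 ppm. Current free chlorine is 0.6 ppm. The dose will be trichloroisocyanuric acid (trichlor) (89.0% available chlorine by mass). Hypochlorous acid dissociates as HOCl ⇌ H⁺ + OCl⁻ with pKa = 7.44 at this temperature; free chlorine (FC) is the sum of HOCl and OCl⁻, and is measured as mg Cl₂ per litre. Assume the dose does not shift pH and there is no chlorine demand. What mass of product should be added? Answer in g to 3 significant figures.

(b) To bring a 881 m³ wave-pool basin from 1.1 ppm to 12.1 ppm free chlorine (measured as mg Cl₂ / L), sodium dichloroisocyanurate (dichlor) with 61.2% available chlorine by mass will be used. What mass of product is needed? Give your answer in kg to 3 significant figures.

(a) 274 g; (b) 15.8 kg

(a) [OCl⁻]/[HOCl] = 10^(pH − pKa) = 10^(7.59 − 7.44) = 1.413; fraction as HOCl = 1/(1 + 1.413) = 0.4145.
(a) Free chlorine required for 0.75 ppm HOCl: 0.75 / 0.4145 = 1.809 ppm.
(a) FC to add: 1.809 − 0.6 = 1.209 mg/L as Cl₂.
(a) Cl₂ equivalent: 1.209 mg/L × 202,000 L = 244.3 g.
(a) Product at 89.0% available Cl: 244.3 / 0.89 = 274.5 g.

(b) Volume: 881 m³ = 881,000 L.
(b) Chlorine deficit: 12.1 − 1.1 = 11 ppm = 11 mg/L as Cl₂.
(b) Cl₂ equivalent needed: 11 mg/L × 881,000 L = 9,691,000 mg = 9691 g.
(b) Product at 61.2% available chlorine: 9691 / 0.612 = 15,830 g.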